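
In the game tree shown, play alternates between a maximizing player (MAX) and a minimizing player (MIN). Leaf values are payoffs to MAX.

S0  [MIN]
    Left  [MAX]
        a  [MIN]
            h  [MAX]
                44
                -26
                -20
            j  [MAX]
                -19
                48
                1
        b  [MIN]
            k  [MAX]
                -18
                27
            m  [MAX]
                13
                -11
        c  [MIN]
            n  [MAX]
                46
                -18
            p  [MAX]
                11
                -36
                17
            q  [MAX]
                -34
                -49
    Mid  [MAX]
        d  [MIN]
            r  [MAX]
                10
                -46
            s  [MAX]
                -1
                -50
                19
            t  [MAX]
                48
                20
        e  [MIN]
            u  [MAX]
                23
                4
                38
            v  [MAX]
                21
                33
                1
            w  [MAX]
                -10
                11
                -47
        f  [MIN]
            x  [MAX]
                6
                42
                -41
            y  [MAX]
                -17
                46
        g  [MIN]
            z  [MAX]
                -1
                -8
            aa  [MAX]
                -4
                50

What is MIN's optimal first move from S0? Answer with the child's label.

Mid

h (MAX): max(44, -26, -20) = 44
j (MAX): max(-19, 48, 1) = 48
a (MIN): min(44, 48) = 44
k (MAX): max(-18, 27) = 27
m (MAX): max(13, -11) = 13
b (MIN): min(27, 13) = 13
n (MAX): max(46, -18) = 46
p (MAX): max(11, -36, 17) = 17
q (MAX): max(-34, -49) = -34
c (MIN): min(46, 17, -34) = -34
Left (MAX): max(44, 13, -34) = 44
r (MAX): max(10, -46) = 10
s (MAX): max(-1, -50, 19) = 19
t (MAX): max(48, 20) = 48
d (MIN): min(10, 19, 48) = 10
u (MAX): max(23, 4, 38) = 38
v (MAX): max(21, 33, 1) = 33
w (MAX): max(-10, 11, -47) = 11
e (MIN): min(38, 33, 11) = 11
x (MAX): max(6, 42, -41) = 42
y (MAX): max(-17, 46) = 46
f (MIN): min(42, 46) = 42
z (MAX): max(-1, -8) = -1
aa (MAX): max(-4, 50) = 50
g (MIN): min(-1, 50) = -1
Mid (MAX): max(10, 11, 42, -1) = 42
S0 (MIN): min(44, 42) = 42
MIN at S0 wants the lowest of {Left=44, Mid=42}, so chooses Mid.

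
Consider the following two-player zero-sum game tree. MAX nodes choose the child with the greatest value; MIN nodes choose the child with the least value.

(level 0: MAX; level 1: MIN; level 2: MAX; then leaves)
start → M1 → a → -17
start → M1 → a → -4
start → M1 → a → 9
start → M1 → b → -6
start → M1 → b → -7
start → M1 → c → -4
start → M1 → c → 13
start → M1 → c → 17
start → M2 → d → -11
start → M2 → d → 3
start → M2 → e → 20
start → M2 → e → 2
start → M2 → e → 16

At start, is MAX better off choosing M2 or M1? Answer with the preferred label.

d (MAX): max(-11, 3) = 3
e (MAX): max(20, 2, 16) = 20
M2 (MIN): min(3, 20) = 3
a (MAX): max(-17, -4, 9) = 9
b (MAX): max(-6, -7) = -6
c (MAX): max(-4, 13, 17) = 17
M1 (MIN): min(9, -6, 17) = -6
MAX prefers the higher value; M2=3, M1=-6. M2 is better since 3 > -6.

M2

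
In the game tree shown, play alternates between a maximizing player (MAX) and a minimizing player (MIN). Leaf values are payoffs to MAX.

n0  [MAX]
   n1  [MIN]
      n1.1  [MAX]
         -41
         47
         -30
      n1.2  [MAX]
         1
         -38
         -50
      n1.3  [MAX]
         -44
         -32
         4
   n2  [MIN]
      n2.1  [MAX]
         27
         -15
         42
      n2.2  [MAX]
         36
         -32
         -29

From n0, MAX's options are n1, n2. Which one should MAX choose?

n2

n1.1 (MAX): max(-41, 47, -30) = 47
n1.2 (MAX): max(1, -38, -50) = 1
n1.3 (MAX): max(-44, -32, 4) = 4
n1 (MIN): min(47, 1, 4) = 1
n2.1 (MAX): max(27, -15, 42) = 42
n2.2 (MAX): max(36, -32, -29) = 36
n2 (MIN): min(42, 36) = 36
n0 (MAX): max(1, 36) = 36
MAX at n0 wants the highest of {n1=1, n2=36}, so chooses n2.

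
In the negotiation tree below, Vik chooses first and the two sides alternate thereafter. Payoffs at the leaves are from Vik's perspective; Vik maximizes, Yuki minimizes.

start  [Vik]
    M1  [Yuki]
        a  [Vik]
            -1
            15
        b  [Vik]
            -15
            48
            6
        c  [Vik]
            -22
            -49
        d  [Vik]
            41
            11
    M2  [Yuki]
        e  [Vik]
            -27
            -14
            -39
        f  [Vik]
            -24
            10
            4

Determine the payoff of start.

a (Vik): max(-1, 15) = 15
b (Vik): max(-15, 48, 6) = 48
c (Vik): max(-22, -49) = -22
d (Vik): max(41, 11) = 41
M1 (Yuki): min(15, 48, -22, 41) = -22
e (Vik): max(-27, -14, -39) = -14
f (Vik): max(-24, 10, 4) = 10
M2 (Yuki): min(-14, 10) = -14
start (Vik): max(-22, -14) = -14

-14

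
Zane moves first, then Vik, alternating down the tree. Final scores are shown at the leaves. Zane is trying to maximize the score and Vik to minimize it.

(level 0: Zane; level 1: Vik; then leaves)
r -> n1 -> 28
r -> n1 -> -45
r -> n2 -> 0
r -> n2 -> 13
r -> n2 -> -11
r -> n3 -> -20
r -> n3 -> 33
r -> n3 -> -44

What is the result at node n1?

-45

n1 (Vik): min(28, -45) = -45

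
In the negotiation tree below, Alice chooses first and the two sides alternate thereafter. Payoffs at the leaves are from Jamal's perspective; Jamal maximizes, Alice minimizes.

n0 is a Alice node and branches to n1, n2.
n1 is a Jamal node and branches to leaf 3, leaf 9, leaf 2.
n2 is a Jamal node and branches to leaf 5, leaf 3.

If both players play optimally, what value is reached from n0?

5

n1 (Jamal): max(3, 9, 2) = 9
n2 (Jamal): max(5, 3) = 5
n0 (Alice): min(9, 5) = 5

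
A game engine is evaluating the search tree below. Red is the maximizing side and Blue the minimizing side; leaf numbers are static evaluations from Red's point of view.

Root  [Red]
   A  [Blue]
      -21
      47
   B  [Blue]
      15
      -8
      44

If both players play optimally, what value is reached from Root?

-8

A (Blue): min(-21, 47) = -21
B (Blue): min(15, -8, 44) = -8
Root (Red): max(-21, -8) = -8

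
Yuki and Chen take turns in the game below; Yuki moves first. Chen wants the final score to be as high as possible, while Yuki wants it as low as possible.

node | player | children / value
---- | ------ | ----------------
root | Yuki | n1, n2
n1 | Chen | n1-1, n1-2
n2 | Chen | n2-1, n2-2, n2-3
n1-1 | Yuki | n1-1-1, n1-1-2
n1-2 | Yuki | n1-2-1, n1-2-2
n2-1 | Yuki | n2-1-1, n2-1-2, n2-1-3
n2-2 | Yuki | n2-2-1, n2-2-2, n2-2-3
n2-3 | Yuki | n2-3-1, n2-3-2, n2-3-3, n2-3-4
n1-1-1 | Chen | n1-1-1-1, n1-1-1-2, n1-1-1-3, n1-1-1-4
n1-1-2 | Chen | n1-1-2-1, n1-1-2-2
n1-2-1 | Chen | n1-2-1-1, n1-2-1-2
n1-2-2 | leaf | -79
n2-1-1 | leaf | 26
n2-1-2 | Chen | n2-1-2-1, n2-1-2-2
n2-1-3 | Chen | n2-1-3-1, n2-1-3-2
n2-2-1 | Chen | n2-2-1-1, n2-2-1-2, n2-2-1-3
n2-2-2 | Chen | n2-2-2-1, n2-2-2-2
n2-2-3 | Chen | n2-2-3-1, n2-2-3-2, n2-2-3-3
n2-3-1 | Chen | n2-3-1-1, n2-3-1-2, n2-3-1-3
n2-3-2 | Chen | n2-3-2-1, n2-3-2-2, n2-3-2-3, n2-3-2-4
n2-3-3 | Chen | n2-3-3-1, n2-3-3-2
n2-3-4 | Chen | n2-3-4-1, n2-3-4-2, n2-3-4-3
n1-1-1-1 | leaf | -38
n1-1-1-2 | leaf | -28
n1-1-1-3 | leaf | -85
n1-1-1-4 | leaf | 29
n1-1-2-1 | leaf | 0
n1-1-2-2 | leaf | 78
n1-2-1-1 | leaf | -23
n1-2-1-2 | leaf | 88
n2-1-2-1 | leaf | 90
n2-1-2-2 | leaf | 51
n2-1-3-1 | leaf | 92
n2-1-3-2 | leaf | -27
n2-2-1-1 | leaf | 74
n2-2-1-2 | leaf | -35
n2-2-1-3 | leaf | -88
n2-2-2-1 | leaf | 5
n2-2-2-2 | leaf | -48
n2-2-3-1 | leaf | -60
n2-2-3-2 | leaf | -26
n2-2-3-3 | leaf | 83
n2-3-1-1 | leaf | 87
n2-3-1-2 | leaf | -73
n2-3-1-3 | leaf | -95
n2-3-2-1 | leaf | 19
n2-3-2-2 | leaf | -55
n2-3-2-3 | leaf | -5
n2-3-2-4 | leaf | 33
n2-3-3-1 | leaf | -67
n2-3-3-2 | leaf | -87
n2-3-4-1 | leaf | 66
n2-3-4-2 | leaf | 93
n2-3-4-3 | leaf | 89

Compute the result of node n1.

n1-1-1 (Chen): max(-38, -28, -85, 29) = 29
n1-1-2 (Chen): max(0, 78) = 78
n1-1 (Yuki): min(29, 78) = 29
n1-2-1 (Chen): max(-23, 88) = 88
n1-2 (Yuki): min(88, -79) = -79
n1 (Chen): max(29, -79) = 29

29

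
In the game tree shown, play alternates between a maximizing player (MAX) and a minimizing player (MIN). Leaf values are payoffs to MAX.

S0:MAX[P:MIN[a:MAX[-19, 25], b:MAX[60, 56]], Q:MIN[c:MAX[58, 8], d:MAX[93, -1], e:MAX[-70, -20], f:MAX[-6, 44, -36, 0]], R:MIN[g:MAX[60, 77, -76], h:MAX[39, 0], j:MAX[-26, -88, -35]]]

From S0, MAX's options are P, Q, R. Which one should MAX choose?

a (MAX): max(-19, 25) = 25
b (MAX): max(60, 56) = 60
P (MIN): min(25, 60) = 25
c (MAX): max(58, 8) = 58
d (MAX): max(93, -1) = 93
e (MAX): max(-70, -20) = -20
f (MAX): max(-6, 44, -36, 0) = 44
Q (MIN): min(58, 93, -20, 44) = -20
g (MAX): max(60, 77, -76) = 77
h (MAX): max(39, 0) = 39
j (MAX): max(-26, -88, -35) = -26
R (MIN): min(77, 39, -26) = -26
S0 (MAX): max(25, -20, -26) = 25
MAX at S0 wants the highest of {P=25, Q=-20, R=-26}, so chooses P.

P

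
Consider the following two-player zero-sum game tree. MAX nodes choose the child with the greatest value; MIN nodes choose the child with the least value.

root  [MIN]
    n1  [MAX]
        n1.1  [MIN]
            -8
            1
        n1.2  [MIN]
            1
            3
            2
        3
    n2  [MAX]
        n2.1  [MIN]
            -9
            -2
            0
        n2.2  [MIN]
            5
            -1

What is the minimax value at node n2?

-1

n2.1 (MIN): min(-9, -2, 0) = -9
n2.2 (MIN): min(5, -1) = -1
n2 (MAX): max(-9, -1) = -1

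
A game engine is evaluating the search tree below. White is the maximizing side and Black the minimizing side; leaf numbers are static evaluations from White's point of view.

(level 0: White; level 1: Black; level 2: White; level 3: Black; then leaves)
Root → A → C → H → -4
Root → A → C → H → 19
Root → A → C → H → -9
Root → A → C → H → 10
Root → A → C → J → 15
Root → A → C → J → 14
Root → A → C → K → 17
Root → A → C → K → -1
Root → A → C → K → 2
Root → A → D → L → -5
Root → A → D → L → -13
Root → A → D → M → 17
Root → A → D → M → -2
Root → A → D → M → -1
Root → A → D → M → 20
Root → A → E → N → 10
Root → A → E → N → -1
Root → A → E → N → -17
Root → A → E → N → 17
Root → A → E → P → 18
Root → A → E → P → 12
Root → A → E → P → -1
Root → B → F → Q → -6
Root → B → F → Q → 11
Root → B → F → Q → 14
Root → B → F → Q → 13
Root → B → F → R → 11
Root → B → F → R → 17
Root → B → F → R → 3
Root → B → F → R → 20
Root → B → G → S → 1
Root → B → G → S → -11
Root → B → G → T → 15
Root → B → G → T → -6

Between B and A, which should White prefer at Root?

A

Q (Black): min(-6, 11, 14, 13) = -6
R (Black): min(11, 17, 3, 20) = 3
F (White): max(-6, 3) = 3
S (Black): min(1, -11) = -11
T (Black): min(15, -6) = -6
G (White): max(-11, -6) = -6
B (Black): min(3, -6) = -6
H (Black): min(-4, 19, -9, 10) = -9
J (Black): min(15, 14) = 14
K (Black): min(17, -1, 2) = -1
C (White): max(-9, 14, -1) = 14
L (Black): min(-5, -13) = -13
M (Black): min(17, -2, -1, 20) = -2
D (White): max(-13, -2) = -2
N (Black): min(10, -1, -17, 17) = -17
P (Black): min(18, 12, -1) = -1
E (White): max(-17, -1) = -1
A (Black): min(14, -2, -1) = -2
White prefers the higher value; B=-6, A=-2. A is better since -2 > -6.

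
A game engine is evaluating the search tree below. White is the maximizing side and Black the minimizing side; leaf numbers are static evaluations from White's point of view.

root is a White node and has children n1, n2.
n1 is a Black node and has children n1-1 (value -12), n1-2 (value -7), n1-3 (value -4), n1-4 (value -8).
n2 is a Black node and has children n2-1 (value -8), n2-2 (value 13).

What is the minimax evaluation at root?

-8

n1 (Black): min(-12, -7, -4, -8) = -12
n2 (Black): min(-8, 13) = -8
root (White): max(-12, -8) = -8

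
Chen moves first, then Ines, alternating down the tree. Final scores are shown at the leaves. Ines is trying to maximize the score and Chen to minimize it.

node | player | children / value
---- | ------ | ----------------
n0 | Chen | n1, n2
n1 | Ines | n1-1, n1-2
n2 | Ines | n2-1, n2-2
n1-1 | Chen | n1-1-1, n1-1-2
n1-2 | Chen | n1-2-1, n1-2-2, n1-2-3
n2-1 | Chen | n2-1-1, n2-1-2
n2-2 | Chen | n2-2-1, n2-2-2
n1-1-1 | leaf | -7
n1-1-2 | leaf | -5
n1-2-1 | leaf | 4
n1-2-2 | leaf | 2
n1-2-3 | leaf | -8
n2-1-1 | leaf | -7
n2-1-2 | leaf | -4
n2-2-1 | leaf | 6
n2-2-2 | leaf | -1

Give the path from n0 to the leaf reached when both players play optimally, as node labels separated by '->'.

n1-1 (Chen): min(-7, -5) = -7
n1-2 (Chen): min(4, 2, -8) = -8
n1 (Ines): max(-7, -8) = -7
n2-1 (Chen): min(-7, -4) = -7
n2-2 (Chen): min(6, -1) = -1
n2 (Ines): max(-7, -1) = -1
n0 (Chen): min(-7, -1) = -7
At n0, Chen picks n1 (lowest: -7).
At n1, Ines picks n1-1 (highest: -7).
At n1-1, Chen picks n1-1-1 (lowest: -7).
Terminal value -7.

n0 -> n1 -> n1-1 -> n1-1-1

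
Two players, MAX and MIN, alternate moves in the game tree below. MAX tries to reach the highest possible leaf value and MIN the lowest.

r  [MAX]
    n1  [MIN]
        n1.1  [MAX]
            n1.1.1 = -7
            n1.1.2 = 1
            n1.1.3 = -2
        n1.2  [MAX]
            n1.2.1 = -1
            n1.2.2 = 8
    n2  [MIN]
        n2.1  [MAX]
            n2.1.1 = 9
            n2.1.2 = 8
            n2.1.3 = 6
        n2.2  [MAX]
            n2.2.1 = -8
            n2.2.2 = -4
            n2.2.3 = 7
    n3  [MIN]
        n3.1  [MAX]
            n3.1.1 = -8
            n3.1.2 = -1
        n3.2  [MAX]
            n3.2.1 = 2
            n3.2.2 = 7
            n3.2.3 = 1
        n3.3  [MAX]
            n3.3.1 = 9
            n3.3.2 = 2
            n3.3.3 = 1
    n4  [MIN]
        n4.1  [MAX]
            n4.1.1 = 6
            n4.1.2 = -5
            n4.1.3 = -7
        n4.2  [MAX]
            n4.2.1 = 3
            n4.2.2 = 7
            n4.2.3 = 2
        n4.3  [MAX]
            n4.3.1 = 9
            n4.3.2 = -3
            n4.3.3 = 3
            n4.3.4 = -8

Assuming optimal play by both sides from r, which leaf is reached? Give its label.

n2.2.3

n1.1 (MAX): max(-7, 1, -2) = 1
n1.2 (MAX): max(-1, 8) = 8
n1 (MIN): min(1, 8) = 1
n2.1 (MAX): max(9, 8, 6) = 9
n2.2 (MAX): max(-8, -4, 7) = 7
n2 (MIN): min(9, 7) = 7
n3.1 (MAX): max(-8, -1) = -1
n3.2 (MAX): max(2, 7, 1) = 7
n3.3 (MAX): max(9, 2, 1) = 9
n3 (MIN): min(-1, 7, 9) = -1
n4.1 (MAX): max(6, -5, -7) = 6
n4.2 (MAX): max(3, 7, 2) = 7
n4.3 (MAX): max(9, -3, 3, -8) = 9
n4 (MIN): min(6, 7, 9) = 6
r (MAX): max(1, 7, -1, 6) = 7
At r, MAX picks n2 (highest: 7).
At n2, MIN picks n2.2 (lowest: 7).
At n2.2, MAX picks n2.2.3 (highest: 7).
Terminal value 7.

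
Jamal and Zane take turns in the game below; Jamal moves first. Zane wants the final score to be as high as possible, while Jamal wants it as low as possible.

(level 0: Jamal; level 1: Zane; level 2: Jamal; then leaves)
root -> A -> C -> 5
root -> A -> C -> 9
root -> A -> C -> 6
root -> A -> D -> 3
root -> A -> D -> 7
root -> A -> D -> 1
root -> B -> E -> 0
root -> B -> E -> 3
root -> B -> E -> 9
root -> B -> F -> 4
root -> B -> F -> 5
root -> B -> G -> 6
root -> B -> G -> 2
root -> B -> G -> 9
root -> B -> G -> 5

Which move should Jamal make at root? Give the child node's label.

B

C (Jamal): min(5, 9, 6) = 5
D (Jamal): min(3, 7, 1) = 1
A (Zane): max(5, 1) = 5
E (Jamal): min(0, 3, 9) = 0
F (Jamal): min(4, 5) = 4
G (Jamal): min(6, 2, 9, 5) = 2
B (Zane): max(0, 4, 2) = 4
root (Jamal): min(5, 4) = 4
Jamal at root wants the lowest of {A=5, B=4}, so chooses B.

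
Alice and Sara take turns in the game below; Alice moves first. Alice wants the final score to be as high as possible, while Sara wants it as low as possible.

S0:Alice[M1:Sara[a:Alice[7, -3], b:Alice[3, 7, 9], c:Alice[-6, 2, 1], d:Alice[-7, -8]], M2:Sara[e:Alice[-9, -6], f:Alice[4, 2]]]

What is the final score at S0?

-6

a (Alice): max(7, -3) = 7
b (Alice): max(3, 7, 9) = 9
c (Alice): max(-6, 2, 1) = 2
d (Alice): max(-7, -8) = -7
M1 (Sara): min(7, 9, 2, -7) = -7
e (Alice): max(-9, -6) = -6
f (Alice): max(4, 2) = 4
M2 (Sara): min(-6, 4) = -6
S0 (Alice): max(-7, -6) = -6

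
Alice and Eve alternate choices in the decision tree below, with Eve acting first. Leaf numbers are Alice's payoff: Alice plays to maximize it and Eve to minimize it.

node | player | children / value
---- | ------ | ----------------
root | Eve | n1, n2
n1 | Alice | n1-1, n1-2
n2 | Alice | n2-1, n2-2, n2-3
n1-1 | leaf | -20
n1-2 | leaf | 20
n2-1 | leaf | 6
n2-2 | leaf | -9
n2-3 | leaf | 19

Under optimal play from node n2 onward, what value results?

n2 (Alice): max(6, -9, 19) = 19

19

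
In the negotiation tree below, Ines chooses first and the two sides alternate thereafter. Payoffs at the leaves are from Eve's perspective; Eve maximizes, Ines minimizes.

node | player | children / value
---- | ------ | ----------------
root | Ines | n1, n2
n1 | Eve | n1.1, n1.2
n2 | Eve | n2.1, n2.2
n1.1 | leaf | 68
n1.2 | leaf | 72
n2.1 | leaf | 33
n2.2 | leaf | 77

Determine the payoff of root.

72

n1 (Eve): max(68, 72) = 72
n2 (Eve): max(33, 77) = 77
root (Ines): min(72, 77) = 72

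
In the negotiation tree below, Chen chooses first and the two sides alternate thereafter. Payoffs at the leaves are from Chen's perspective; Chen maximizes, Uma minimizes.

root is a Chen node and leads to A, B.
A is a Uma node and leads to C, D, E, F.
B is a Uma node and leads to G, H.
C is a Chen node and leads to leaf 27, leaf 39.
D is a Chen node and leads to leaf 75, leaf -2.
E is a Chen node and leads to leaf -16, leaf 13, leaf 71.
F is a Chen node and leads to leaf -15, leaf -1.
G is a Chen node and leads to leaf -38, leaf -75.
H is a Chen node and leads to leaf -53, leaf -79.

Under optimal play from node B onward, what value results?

-53

G (Chen): max(-38, -75) = -38
H (Chen): max(-53, -79) = -53
B (Uma): min(-38, -53) = -53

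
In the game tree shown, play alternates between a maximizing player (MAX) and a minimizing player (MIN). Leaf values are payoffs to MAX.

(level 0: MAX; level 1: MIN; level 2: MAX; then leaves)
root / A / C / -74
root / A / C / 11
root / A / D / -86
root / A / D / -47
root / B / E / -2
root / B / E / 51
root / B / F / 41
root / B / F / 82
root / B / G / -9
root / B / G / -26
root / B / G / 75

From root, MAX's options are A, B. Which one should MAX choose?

B

C (MAX): max(-74, 11) = 11
D (MAX): max(-86, -47) = -47
A (MIN): min(11, -47) = -47
E (MAX): max(-2, 51) = 51
F (MAX): max(41, 82) = 82
G (MAX): max(-9, -26, 75) = 75
B (MIN): min(51, 82, 75) = 51
root (MAX): max(-47, 51) = 51
MAX at root wants the highest of {A=-47, B=51}, so chooses B.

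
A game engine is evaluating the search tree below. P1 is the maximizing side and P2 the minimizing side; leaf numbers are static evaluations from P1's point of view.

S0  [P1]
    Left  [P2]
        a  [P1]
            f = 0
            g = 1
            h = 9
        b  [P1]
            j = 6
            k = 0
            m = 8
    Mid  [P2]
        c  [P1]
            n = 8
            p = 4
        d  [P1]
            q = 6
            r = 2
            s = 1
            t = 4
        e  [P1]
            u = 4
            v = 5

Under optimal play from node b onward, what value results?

8

b (P1): max(6, 0, 8) = 8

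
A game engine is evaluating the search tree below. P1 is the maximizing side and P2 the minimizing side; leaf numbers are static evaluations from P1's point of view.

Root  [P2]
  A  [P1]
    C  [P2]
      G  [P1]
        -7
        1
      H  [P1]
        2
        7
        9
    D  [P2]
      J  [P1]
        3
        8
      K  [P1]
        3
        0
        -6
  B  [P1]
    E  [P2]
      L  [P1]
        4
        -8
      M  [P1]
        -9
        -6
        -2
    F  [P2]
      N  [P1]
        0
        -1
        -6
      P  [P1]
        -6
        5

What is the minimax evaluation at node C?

G (P1): max(-7, 1) = 1
H (P1): max(2, 7, 9) = 9
C (P2): min(1, 9) = 1

1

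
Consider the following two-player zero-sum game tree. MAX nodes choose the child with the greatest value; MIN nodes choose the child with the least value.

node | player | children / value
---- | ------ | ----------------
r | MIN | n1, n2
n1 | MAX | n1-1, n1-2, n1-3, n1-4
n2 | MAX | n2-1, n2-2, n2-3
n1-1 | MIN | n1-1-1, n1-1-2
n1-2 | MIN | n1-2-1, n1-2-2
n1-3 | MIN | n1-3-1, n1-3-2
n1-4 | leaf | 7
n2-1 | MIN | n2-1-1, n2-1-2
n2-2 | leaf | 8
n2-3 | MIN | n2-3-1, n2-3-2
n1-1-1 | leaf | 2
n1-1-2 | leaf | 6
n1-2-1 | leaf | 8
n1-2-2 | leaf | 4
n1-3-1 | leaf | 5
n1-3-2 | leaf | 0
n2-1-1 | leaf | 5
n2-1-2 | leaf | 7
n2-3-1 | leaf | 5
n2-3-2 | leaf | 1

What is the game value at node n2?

8

n2-1 (MIN): min(5, 7) = 5
n2-3 (MIN): min(5, 1) = 1
n2 (MAX): max(5, 8, 1) = 8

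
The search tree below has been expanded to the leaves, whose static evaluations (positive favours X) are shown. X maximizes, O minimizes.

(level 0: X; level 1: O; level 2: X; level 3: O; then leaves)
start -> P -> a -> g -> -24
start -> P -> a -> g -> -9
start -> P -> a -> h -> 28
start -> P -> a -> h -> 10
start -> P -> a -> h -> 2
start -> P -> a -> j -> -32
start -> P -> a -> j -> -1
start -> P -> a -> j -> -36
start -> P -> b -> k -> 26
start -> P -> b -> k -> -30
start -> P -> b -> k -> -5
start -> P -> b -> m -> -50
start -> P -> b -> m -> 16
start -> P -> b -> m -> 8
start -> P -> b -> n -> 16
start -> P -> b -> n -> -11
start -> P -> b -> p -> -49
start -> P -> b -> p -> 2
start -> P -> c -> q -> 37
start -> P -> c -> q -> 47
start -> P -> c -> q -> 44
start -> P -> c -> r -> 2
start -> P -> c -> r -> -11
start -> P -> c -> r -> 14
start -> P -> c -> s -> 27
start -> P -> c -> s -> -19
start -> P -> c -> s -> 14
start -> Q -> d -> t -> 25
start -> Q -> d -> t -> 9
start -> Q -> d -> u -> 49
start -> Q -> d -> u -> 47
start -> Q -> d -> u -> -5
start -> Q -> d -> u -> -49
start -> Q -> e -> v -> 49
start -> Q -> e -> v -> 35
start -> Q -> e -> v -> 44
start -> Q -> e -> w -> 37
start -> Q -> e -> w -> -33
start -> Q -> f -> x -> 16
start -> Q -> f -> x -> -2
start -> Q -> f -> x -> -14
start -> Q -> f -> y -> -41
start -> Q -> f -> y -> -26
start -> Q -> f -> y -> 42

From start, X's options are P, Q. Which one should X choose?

g (O): min(-24, -9) = -24
h (O): min(28, 10, 2) = 2
j (O): min(-32, -1, -36) = -36
a (X): max(-24, 2, -36) = 2
k (O): min(26, -30, -5) = -30
m (O): min(-50, 16, 8) = -50
n (O): min(16, -11) = -11
p (O): min(-49, 2) = -49
b (X): max(-30, -50, -11, -49) = -11
q (O): min(37, 47, 44) = 37
r (O): min(2, -11, 14) = -11
s (O): min(27, -19, 14) = -19
c (X): max(37, -11, -19) = 37
P (O): min(2, -11, 37) = -11
t (O): min(25, 9) = 9
u (O): min(49, 47, -5, -49) = -49
d (X): max(9, -49) = 9
v (O): min(49, 35, 44) = 35
w (O): min(37, -33) = -33
e (X): max(35, -33) = 35
x (O): min(16, -2, -14) = -14
y (O): min(-41, -26, 42) = -41
f (X): max(-14, -41) = -14
Q (O): min(9, 35, -14) = -14
start (X): max(-11, -14) = -11
X at start wants the highest of {P=-11, Q=-14}, so chooses P.

P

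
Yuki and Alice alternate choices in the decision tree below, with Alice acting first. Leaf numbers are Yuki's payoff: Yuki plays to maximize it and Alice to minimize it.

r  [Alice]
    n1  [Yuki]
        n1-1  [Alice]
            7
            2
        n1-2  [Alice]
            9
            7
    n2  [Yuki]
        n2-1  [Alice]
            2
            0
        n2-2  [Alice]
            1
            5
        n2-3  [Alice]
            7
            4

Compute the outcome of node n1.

7

n1-1 (Alice): min(7, 2) = 2
n1-2 (Alice): min(9, 7) = 7
n1 (Yuki): max(2, 7) = 7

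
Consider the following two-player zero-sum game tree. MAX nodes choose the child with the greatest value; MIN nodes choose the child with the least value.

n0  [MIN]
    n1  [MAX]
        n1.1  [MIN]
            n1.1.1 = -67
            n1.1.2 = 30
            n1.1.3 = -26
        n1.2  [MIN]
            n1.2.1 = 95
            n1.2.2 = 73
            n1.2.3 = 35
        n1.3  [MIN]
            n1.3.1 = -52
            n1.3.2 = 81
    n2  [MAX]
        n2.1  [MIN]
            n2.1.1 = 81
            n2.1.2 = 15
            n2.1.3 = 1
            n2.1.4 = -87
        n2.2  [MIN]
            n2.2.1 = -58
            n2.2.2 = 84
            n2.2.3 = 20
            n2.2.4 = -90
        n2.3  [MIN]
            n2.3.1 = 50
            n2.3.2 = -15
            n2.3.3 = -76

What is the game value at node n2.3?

n2.3 (MIN): min(50, -15, -76) = -76

-76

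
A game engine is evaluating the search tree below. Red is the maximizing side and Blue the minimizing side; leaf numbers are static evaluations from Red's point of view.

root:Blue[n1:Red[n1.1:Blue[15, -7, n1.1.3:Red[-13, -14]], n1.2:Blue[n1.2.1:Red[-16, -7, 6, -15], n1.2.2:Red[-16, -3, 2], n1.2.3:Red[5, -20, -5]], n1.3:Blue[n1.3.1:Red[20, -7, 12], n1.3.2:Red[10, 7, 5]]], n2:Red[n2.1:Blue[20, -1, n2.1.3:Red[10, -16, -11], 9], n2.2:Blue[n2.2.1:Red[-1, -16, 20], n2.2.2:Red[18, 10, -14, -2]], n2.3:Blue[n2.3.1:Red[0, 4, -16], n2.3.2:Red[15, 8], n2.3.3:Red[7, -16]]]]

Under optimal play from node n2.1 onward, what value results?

n2.1.3 (Red): max(10, -16, -11) = 10
n2.1 (Blue): min(20, -1, 10, 9) = -1

-1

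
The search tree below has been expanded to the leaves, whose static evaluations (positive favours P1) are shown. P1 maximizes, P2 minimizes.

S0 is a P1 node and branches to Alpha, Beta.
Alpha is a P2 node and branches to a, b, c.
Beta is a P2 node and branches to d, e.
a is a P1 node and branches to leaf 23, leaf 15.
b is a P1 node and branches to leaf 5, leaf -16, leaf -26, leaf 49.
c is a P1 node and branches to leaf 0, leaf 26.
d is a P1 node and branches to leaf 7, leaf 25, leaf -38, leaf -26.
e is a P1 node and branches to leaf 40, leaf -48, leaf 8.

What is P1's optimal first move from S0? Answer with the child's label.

a (P1): max(23, 15) = 23
b (P1): max(5, -16, -26, 49) = 49
c (P1): max(0, 26) = 26
Alpha (P2): min(23, 49, 26) = 23
d (P1): max(7, 25, -38, -26) = 25
e (P1): max(40, -48, 8) = 40
Beta (P2): min(25, 40) = 25
S0 (P1): max(23, 25) = 25
P1 at S0 wants the highest of {Alpha=23, Beta=25}, so chooses Beta.

Beta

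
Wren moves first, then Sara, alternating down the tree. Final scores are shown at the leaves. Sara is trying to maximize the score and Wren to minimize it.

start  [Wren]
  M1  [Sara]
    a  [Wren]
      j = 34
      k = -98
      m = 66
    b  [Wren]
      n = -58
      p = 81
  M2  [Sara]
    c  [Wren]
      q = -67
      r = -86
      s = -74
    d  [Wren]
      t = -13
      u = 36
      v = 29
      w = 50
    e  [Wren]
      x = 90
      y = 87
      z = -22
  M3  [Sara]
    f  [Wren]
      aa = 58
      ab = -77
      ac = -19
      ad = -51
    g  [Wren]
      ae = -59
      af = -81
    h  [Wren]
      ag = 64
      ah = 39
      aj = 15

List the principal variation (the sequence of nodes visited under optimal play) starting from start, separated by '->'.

start -> M1 -> b -> n

a (Wren): min(34, -98, 66) = -98
b (Wren): min(-58, 81) = -58
M1 (Sara): max(-98, -58) = -58
c (Wren): min(-67, -86, -74) = -86
d (Wren): min(-13, 36, 29, 50) = -13
e (Wren): min(90, 87, -22) = -22
M2 (Sara): max(-86, -13, -22) = -13
f (Wren): min(58, -77, -19, -51) = -77
g (Wren): min(-59, -81) = -81
h (Wren): min(64, 39, 15) = 15
M3 (Sara): max(-77, -81, 15) = 15
start (Wren): min(-58, -13, 15) = -58
At start, Wren picks M1 (lowest: -58).
At M1, Sara picks b (highest: -58).
At b, Wren picks n (lowest: -58).
Terminal value -58.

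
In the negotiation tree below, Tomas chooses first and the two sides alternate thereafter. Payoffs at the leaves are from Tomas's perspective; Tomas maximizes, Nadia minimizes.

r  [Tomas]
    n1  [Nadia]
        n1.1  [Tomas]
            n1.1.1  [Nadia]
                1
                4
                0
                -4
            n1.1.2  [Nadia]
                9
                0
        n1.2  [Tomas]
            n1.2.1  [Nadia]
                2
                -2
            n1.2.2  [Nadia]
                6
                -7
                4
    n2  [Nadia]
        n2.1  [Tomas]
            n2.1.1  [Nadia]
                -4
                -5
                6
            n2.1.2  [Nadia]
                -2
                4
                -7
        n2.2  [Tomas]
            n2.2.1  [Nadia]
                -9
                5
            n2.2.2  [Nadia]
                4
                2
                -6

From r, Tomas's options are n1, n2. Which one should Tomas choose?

n1.1.1 (Nadia): min(1, 4, 0, -4) = -4
n1.1.2 (Nadia): min(9, 0) = 0
n1.1 (Tomas): max(-4, 0) = 0
n1.2.1 (Nadia): min(2, -2) = -2
n1.2.2 (Nadia): min(6, -7, 4) = -7
n1.2 (Tomas): max(-2, -7) = -2
n1 (Nadia): min(0, -2) = -2
n2.1.1 (Nadia): min(-4, -5, 6) = -5
n2.1.2 (Nadia): min(-2, 4, -7) = -7
n2.1 (Tomas): max(-5, -7) = -5
n2.2.1 (Nadia): min(-9, 5) = -9
n2.2.2 (Nadia): min(4, 2, -6) = -6
n2.2 (Tomas): max(-9, -6) = -6
n2 (Nadia): min(-5, -6) = -6
r (Tomas): max(-2, -6) = -2
Tomas at r wants the highest of {n1=-2, n2=-6}, so chooses n1.

n1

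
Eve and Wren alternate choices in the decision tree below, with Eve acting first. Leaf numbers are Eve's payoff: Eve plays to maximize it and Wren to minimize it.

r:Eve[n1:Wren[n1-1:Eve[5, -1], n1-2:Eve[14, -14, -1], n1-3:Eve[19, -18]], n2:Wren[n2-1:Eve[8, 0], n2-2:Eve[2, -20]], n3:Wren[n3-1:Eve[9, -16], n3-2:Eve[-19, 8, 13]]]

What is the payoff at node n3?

9

n3-1 (Eve): max(9, -16) = 9
n3-2 (Eve): max(-19, 8, 13) = 13
n3 (Wren): min(9, 13) = 9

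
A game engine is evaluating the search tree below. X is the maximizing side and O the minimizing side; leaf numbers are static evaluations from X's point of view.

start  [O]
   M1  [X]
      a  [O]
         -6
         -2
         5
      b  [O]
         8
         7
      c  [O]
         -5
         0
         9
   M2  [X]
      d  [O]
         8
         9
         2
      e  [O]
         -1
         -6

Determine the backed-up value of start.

2

a (O): min(-6, -2, 5) = -6
b (O): min(8, 7) = 7
c (O): min(-5, 0, 9) = -5
M1 (X): max(-6, 7, -5) = 7
d (O): min(8, 9, 2) = 2
e (O): min(-1, -6) = -6
M2 (X): max(2, -6) = 2
start (O): min(7, 2) = 2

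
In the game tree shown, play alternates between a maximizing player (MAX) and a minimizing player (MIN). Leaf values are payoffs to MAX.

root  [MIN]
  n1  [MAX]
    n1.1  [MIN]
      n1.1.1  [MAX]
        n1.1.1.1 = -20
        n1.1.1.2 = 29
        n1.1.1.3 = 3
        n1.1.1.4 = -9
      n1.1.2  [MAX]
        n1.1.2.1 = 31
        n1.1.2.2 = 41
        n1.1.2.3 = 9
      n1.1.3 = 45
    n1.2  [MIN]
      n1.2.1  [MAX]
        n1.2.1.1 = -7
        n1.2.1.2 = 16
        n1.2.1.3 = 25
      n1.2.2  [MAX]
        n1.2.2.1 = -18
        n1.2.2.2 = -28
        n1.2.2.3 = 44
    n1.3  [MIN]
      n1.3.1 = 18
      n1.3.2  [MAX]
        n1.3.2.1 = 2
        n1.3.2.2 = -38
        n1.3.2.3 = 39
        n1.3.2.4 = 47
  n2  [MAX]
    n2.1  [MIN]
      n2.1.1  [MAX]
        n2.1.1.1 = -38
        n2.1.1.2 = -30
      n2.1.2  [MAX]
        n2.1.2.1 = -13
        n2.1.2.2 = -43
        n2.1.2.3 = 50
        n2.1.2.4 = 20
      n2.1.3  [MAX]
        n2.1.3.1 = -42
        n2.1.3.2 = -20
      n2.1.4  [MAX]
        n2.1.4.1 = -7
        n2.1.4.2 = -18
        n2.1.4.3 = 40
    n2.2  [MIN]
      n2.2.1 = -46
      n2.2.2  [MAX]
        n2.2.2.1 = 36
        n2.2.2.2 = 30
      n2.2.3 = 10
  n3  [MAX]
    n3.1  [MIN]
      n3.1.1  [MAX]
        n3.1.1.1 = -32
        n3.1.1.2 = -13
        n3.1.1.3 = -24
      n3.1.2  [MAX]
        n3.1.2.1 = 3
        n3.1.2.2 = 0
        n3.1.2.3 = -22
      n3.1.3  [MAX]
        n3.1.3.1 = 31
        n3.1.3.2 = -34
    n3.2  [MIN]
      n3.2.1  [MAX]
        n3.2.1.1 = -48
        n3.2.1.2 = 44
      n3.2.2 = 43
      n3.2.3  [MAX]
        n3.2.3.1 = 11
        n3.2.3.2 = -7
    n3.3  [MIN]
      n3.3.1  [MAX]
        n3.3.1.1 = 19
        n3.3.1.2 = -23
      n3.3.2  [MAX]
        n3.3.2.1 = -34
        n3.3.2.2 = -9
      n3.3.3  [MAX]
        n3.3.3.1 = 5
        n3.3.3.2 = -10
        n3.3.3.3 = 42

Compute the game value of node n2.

-30

n2.1.1 (MAX): max(-38, -30) = -30
n2.1.2 (MAX): max(-13, -43, 50, 20) = 50
n2.1.3 (MAX): max(-42, -20) = -20
n2.1.4 (MAX): max(-7, -18, 40) = 40
n2.1 (MIN): min(-30, 50, -20, 40) = -30
n2.2.2 (MAX): max(36, 30) = 36
n2.2 (MIN): min(-46, 36, 10) = -46
n2 (MAX): max(-30, -46) = -30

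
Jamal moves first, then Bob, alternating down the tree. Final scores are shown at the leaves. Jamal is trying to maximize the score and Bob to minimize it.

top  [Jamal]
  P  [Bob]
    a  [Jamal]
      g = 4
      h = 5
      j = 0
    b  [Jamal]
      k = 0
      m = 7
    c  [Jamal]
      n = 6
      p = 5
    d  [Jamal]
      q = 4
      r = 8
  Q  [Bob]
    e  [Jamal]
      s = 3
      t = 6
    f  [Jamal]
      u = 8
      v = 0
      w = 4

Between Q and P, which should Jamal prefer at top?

Q

e (Jamal): max(3, 6) = 6
f (Jamal): max(8, 0, 4) = 8
Q (Bob): min(6, 8) = 6
a (Jamal): max(4, 5, 0) = 5
b (Jamal): max(0, 7) = 7
c (Jamal): max(6, 5) = 6
d (Jamal): max(4, 8) = 8
P (Bob): min(5, 7, 6, 8) = 5
Jamal prefers the higher value; Q=6, P=5. Q is better since 6 > 5.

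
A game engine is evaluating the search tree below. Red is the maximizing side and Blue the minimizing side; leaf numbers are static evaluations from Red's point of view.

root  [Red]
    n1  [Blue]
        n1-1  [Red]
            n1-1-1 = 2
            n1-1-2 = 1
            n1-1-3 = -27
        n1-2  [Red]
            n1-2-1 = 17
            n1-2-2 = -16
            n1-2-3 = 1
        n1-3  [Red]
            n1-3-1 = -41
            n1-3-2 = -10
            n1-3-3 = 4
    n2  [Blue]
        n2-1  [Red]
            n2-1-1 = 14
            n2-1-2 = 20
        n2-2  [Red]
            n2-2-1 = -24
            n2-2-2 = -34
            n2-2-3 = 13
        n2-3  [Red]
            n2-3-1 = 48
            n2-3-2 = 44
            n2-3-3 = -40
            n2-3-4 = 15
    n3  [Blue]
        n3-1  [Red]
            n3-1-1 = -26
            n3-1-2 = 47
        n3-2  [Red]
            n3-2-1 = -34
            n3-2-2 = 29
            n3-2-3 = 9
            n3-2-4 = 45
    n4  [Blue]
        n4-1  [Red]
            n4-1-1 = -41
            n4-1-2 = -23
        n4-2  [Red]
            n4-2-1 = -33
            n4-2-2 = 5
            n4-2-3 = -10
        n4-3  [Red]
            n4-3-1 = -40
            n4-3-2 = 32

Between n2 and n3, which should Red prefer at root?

n3

n2-1 (Red): max(14, 20) = 20
n2-2 (Red): max(-24, -34, 13) = 13
n2-3 (Red): max(48, 44, -40, 15) = 48
n2 (Blue): min(20, 13, 48) = 13
n3-1 (Red): max(-26, 47) = 47
n3-2 (Red): max(-34, 29, 9, 45) = 45
n3 (Blue): min(47, 45) = 45
Red prefers the higher value; n2=13, n3=45. n3 is better since 45 > 13.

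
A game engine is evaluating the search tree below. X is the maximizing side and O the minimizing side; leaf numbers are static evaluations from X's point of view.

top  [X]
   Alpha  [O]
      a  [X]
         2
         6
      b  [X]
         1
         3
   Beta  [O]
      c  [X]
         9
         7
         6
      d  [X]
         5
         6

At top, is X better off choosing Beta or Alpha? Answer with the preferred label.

Beta

c (X): max(9, 7, 6) = 9
d (X): max(5, 6) = 6
Beta (O): min(9, 6) = 6
a (X): max(2, 6) = 6
b (X): max(1, 3) = 3
Alpha (O): min(6, 3) = 3
X prefers the higher value; Beta=6, Alpha=3. Beta is better since 6 > 3.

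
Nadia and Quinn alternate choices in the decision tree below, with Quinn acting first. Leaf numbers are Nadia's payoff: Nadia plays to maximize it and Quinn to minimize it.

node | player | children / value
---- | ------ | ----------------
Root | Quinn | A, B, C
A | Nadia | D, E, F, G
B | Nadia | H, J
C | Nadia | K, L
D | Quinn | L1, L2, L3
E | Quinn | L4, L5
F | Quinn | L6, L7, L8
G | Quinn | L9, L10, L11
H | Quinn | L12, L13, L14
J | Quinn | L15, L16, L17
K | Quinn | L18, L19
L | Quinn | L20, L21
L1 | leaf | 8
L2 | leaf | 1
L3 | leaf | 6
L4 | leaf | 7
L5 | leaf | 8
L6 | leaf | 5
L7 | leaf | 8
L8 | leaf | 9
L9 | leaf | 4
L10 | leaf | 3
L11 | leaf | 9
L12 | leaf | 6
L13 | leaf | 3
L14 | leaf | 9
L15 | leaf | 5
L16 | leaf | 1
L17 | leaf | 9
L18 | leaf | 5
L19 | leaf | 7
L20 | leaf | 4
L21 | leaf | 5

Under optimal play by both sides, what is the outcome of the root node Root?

D (Quinn): min(8, 1, 6) = 1
E (Quinn): min(7, 8) = 7
F (Quinn): min(5, 8, 9) = 5
G (Quinn): min(4, 3, 9) = 3
A (Nadia): max(1, 7, 5, 3) = 7
H (Quinn): min(6, 3, 9) = 3
J (Quinn): min(5, 1, 9) = 1
B (Nadia): max(3, 1) = 3
K (Quinn): min(5, 7) = 5
L (Quinn): min(4, 5) = 4
C (Nadia): max(5, 4) = 5
Root (Quinn): min(7, 3, 5) = 3

3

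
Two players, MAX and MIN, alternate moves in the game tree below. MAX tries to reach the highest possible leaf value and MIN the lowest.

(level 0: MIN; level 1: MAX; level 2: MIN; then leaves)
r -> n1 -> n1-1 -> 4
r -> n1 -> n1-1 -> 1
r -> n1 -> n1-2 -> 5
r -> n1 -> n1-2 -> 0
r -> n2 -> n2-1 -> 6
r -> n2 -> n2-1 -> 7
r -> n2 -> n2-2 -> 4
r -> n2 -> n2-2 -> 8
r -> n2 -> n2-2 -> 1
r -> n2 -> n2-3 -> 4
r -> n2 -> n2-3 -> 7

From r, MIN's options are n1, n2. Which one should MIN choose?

n1

n1-1 (MIN): min(4, 1) = 1
n1-2 (MIN): min(5, 0) = 0
n1 (MAX): max(1, 0) = 1
n2-1 (MIN): min(6, 7) = 6
n2-2 (MIN): min(4, 8, 1) = 1
n2-3 (MIN): min(4, 7) = 4
n2 (MAX): max(6, 1, 4) = 6
r (MIN): min(1, 6) = 1
MIN at r wants the lowest of {n1=1, n2=6}, so chooses n1.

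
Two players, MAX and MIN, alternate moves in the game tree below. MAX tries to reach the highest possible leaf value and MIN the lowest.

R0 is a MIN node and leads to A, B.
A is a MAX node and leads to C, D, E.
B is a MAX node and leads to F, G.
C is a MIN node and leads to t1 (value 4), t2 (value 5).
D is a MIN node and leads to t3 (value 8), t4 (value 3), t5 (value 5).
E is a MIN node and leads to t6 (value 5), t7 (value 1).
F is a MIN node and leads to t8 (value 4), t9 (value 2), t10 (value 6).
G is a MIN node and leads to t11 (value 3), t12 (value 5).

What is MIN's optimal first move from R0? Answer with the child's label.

C (MIN): min(4, 5) = 4
D (MIN): min(8, 3, 5) = 3
E (MIN): min(5, 1) = 1
A (MAX): max(4, 3, 1) = 4
F (MIN): min(4, 2, 6) = 2
G (MIN): min(3, 5) = 3
B (MAX): max(2, 3) = 3
R0 (MIN): min(4, 3) = 3
MIN at R0 wants the lowest of {A=4, B=3}, so chooses B.

B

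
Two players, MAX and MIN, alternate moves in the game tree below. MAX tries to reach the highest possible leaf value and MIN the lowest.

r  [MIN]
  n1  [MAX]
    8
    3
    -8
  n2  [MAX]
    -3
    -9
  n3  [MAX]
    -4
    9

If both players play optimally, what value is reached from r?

n1 (MAX): max(8, 3, -8) = 8
n2 (MAX): max(-3, -9) = -3
n3 (MAX): max(-4, 9) = 9
r (MIN): min(8, -3, 9) = -3

-3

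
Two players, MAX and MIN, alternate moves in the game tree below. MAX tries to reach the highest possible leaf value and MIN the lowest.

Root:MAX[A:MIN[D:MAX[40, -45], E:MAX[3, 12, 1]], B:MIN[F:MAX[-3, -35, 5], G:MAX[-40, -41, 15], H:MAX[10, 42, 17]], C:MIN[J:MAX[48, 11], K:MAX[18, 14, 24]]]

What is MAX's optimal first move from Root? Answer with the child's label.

D (MAX): max(40, -45) = 40
E (MAX): max(3, 12, 1) = 12
A (MIN): min(40, 12) = 12
F (MAX): max(-3, -35, 5) = 5
G (MAX): max(-40, -41, 15) = 15
H (MAX): max(10, 42, 17) = 42
B (MIN): min(5, 15, 42) = 5
J (MAX): max(48, 11) = 48
K (MAX): max(18, 14, 24) = 24
C (MIN): min(48, 24) = 24
Root (MAX): max(12, 5, 24) = 24
MAX at Root wants the highest of {A=12, B=5, C=24}, so chooses C.

C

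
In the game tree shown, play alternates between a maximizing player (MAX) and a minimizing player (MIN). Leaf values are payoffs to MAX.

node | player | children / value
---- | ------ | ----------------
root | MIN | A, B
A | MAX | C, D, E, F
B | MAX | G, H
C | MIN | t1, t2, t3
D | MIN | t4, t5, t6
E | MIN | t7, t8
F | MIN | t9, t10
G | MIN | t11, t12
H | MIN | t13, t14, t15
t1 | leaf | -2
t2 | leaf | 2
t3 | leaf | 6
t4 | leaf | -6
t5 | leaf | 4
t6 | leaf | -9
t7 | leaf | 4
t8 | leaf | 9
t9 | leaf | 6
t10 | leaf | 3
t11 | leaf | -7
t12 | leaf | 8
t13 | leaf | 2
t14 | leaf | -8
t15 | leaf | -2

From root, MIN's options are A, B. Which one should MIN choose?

B

C (MIN): min(-2, 2, 6) = -2
D (MIN): min(-6, 4, -9) = -9
E (MIN): min(4, 9) = 4
F (MIN): min(6, 3) = 3
A (MAX): max(-2, -9, 4, 3) = 4
G (MIN): min(-7, 8) = -7
H (MIN): min(2, -8, -2) = -8
B (MAX): max(-7, -8) = -7
root (MIN): min(4, -7) = -7
MIN at root wants the lowest of {A=4, B=-7}, so chooses B.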